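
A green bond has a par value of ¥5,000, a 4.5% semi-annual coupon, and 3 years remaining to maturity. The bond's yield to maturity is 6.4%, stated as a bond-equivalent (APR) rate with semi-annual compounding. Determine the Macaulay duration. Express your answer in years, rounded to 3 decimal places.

Periodic yield y = 0.032. Discount each cash flow and weight by its period:
  t   CF        PV=CF/(1+0.032)^t    t·PV
  1       112.50       109.0116       109.0116
  2       112.50       105.6314       211.2628
  3       112.50       102.3560       307.0681
  4       112.50        99.1822       396.7288
  5       112.50        96.1068       480.5339
  6     5,112.50     4,232.0924    25,392.5542
  Σ                  4,744.3804    26,897.1594
Price P = Σ PV = 4,744.3804.
Macaulay duration = Σ(t·PV) / P = 26,897.1594 / 4,744.3804 = 5.66927 half-year periods.
In years: 5.66927 / 2 = 2.83463 years.

2.835 years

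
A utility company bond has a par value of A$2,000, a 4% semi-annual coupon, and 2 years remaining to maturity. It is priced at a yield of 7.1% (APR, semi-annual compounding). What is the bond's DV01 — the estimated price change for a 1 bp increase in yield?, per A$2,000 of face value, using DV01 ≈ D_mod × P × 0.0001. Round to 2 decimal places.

A$0.35

Periodic yield y = 0.0355.
  t   CF        PV=CF/(1+0.0355)^t    t·PV
  1        40.00        38.6287        38.6287
  2        40.00        37.3044        74.6088
  3        40.00        36.0255       108.0764
  4     2,040.00     1,774.3110     7,097.2442
  Σ                  1,886.2696     7,318.5580
P = 1,886.2696; D_Mac = 3.87991 half-year periods = 1.93996 yrs; D_mod = 1.87345 yrs.
DV01 ≈ 1.87345 × 1,886.2696 × 0.0001 = 0.353383.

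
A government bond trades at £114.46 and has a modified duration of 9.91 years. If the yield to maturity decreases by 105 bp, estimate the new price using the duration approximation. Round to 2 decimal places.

£126.37

Duration approximation: ΔP/P ≈ -D_mod · Δy = -9.91 × (-0.0105) = +0.104055.
New price ≈ 114.46 × (1 + 0.104055) = 126.3701353.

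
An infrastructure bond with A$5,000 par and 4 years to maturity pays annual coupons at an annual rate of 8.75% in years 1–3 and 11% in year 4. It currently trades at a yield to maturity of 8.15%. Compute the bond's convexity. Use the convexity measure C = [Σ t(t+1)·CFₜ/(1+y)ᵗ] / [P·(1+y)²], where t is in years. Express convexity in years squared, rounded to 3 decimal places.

With y = 0.0815:
  t   CF        PV=CF/(1+0.0815)^t    t·PV        t(t+1)·PV
  1       437.50       404.5307       404.5307         809.0615
  2       437.50       374.0460       748.0920       2,244.2760
  3       437.50       345.8585     1,037.5756       4,150.3023
  4     5,550.00     4,056.8307    16,227.3229      81,136.6147
  Σ                  5,181.2660    18,417.5213      88,340.2545
P = 5,181.2660.
Convexity = Σ t(t+1)·PV / [P·(1+y)²] = 88,340.2545 / (5,181.2660 × 1.169642) = 14.57705.

14.577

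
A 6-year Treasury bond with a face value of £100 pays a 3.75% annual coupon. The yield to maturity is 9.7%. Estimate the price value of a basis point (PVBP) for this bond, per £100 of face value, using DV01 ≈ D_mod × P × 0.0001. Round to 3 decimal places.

Periodic yield y = 0.097.
  t   CF        PV=CF/(1+0.097)^t    t·PV
  1         3.75         3.4184         3.4184
  2         3.75         3.1161         6.2323
  3         3.75         2.8406         8.5218
  4         3.75         2.5894        10.3577
  5         3.75         2.3605        11.8023
  6       103.75        59.5317       357.1902
  Σ                     73.8568       397.5229
P = 73.8568; D_Mac = 5.38235 yrs; D_mod = 4.90642 yrs.
DV01 ≈ 4.90642 × 73.8568 × 0.0001 = 0.036237.

£0.036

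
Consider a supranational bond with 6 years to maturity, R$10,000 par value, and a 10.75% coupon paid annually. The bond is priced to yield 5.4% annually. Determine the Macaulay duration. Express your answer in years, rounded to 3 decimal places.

Periodic yield y = 0.054. Discount each cash flow and weight by its year:
  t   CF        PV=CF/(1+0.054)^t    t·PV
  1     1,075.00     1,019.9241     1,019.9241
  2     1,075.00       967.6699     1,935.3398
  3     1,075.00       918.0929     2,754.2787
  4     1,075.00       871.0559     3,484.2236
  5     1,075.00       826.4287     4,132.1437
  6    11,075.00     8,077.9297    48,467.5782
  Σ                 12,681.1013    61,793.4881
Price P = Σ PV = 12,681.1013.
Macaulay duration = Σ(t·PV) / P = 61,793.4881 / 12,681.1013 = 4.87288 years.

4.873 years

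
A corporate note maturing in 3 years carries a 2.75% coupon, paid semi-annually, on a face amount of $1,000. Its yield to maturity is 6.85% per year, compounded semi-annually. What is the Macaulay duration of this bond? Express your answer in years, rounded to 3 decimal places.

Periodic yield y = 0.03425. Discount each cash flow and weight by its period:
  t   CF        PV=CF/(1+0.03425)^t    t·PV
  1        13.75        13.2947        13.2947
  2        13.75        12.8544        25.7088
  3        13.75        12.4287        37.2861
  4        13.75        12.0171        48.0685
  5        13.75        11.6192        58.0958
  6     1,013.75       828.2810     4,969.6859
  Σ                    890.4950     5,152.1398
Price P = Σ PV = 890.4950.
Macaulay duration = Σ(t·PV) / P = 5,152.1398 / 890.4950 = 5.78570 half-year periods.
In years: 5.78570 / 2 = 2.89285 years.

2.893 years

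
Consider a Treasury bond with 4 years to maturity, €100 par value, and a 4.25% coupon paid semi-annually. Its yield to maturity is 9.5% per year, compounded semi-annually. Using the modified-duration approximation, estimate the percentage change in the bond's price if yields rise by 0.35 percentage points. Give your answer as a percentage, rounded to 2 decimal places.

-1.23%

Periodic yield y = 0.0475. Modified duration first:
  t   CF        PV=CF/(1+0.0475)^t    t·PV
  1        2.125         2.0286         2.0286
  2        2.125         1.9366         3.8733
  3        2.125         1.8488         5.5465
  4        2.125         1.7650         7.0600
  5        2.125         1.6850         8.4248
  6        2.125         1.6086         9.6513
  7        2.125         1.5356        10.7493
  8      102.125        70.4531       563.6244
  Σ                     82.8613       610.9582
P = 82.8613; D_Mac = 7.37326 half-year periods = 3.68663 yrs; D_mod = 3.68663/(1+0.0475) = 3.51946 yrs.
ΔP/P ≈ -D_mod · Δy = -3.51946 × (+0.0035) = -0.012318 = -1.2318%.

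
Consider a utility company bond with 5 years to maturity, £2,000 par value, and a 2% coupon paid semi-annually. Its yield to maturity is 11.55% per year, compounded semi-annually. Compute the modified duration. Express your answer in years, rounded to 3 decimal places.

4.456 years

Periodic yield y = 0.05775. First find Macaulay duration:
  t   CF        PV=CF/(1+0.05775)^t    t·PV
  1        20.00        18.9081        18.9081
  2        20.00        17.8757        35.7515
  3        20.00        16.8998        50.6993
  4        20.00        15.9771        63.9084
  5        20.00        15.1048        75.5240
  6        20.00        14.2801        85.6807
  7        20.00        13.5005        94.5033
  8        20.00        12.7634       102.1070
  9        20.00        12.0665       108.5988
  10    2,020.00     1,152.1818    11,521.8185
  Σ                  1,289.5578    12,157.4996
P = 1,289.5578; Macaulay duration = 12,157.4996 / 1,289.5578 = 9.42765 half-year periods = 4.71382 years.
Modified duration = D_Mac / (1 + y) = 4.71382 / 1.05775 = 4.45646 years.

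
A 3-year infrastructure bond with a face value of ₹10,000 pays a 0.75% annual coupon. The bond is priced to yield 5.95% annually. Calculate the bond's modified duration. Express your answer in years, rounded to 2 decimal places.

Periodic yield y = 0.0595. First find Macaulay duration:
  t   CF        PV=CF/(1+0.0595)^t    t·PV
  1        75.00        70.7881        70.7881
  2        75.00        66.8127       133.6255
  3    10,075.00     8,471.1461    25,413.4383
  Σ                  8,608.7470    25,617.8519
P = 8,608.7470; Macaulay duration = 25,617.8519 / 8,608.7470 = 2.97579 years.
Modified duration = D_Mac / (1 + y) = 2.97579 / 1.0595 = 2.80868 years.

2.81 years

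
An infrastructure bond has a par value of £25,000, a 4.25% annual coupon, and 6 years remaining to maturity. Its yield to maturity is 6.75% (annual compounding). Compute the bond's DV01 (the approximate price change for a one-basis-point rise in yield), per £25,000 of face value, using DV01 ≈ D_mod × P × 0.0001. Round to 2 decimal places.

Periodic yield y = 0.0675.
  t   CF        PV=CF/(1+0.0675)^t    t·PV
  1     1,062.50       995.3162       995.3162
  2     1,062.50       932.3805     1,864.7610
  3     1,062.50       873.4243     2,620.2730
  4     1,062.50       818.1961     3,272.7844
  5     1,062.50       766.4600     3,832.3002
  6    26,062.50    17,612.0038   105,672.0227
  Σ                 21,997.7809   118,257.4574
P = 21,997.7809; D_Mac = 5.37588 yrs; D_mod = 5.03595 yrs.
DV01 ≈ 5.03595 × 21,997.7809 × 0.0001 = 11.077982.

£11.08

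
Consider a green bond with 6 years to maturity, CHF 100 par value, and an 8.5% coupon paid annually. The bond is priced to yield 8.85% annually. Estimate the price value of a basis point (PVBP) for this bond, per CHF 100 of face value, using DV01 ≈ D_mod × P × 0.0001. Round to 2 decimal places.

CHF 0.04

Periodic yield y = 0.0885.
  t   CF        PV=CF/(1+0.0885)^t    t·PV
  1         8.50         7.8089         7.8089
  2         8.50         7.1740        14.3480
  3         8.50         6.5907        19.7722
  4         8.50         6.0549        24.2195
  5         8.50         5.5626        27.8129
  6       108.50        65.2318       391.3906
  Σ                     98.4229       485.3522
P = 98.4229; D_Mac = 4.93129 yrs; D_mod = 4.53036 yrs.
DV01 ≈ 4.53036 × 98.4229 × 0.0001 = 0.044589.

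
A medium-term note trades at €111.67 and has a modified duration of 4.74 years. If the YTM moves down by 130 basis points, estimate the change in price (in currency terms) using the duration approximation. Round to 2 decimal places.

Duration approximation: ΔP/P ≈ -D_mod · Δy = -4.74 × (-0.013) = +0.061620.
ΔP ≈ 111.67 × (+0.061620) = +6.8811054.

+€6.88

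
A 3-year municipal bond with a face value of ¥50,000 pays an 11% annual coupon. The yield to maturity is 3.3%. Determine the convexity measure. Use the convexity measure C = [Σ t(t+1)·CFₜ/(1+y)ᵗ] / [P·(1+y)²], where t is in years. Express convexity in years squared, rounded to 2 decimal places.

With y = 0.033:
  t   CF        PV=CF/(1+0.033)^t    t·PV        t(t+1)·PV
  1     5,500.00     5,324.2982     5,324.2982      10,648.5963
  2     5,500.00     5,154.2093    10,308.4185      30,925.2555
  3    55,500.00    50,349.1356   151,047.4067     604,189.6267
  Σ                 60,827.6430   166,680.1233     645,763.4785
P = 60,827.6430.
Convexity = Σ t(t+1)·PV / [P·(1+y)²] = 645,763.4785 / (60,827.6430 × 1.067089) = 9.94883.

9.95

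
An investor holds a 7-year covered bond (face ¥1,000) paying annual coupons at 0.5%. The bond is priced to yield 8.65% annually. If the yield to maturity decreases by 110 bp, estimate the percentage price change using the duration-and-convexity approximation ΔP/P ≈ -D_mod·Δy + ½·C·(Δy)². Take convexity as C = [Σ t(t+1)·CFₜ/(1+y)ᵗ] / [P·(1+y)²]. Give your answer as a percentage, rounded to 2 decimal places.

+7.22%

With y = 0.0865:
  t   CF        PV=CF/(1+0.0865)^t    t·PV        t(t+1)·PV
  1         5.00         4.6019         4.6019           9.2039
  2         5.00         4.2356         8.4711          25.4133
  3         5.00         3.8983        11.6950          46.7802
  4         5.00         3.5880        14.3520          71.7598
  5         5.00         3.3023        16.5117          99.0701
  6         5.00         3.0394        18.2366         127.6559
  7     1,005.00       562.2869     3,936.0081      31,488.0651
  Σ                    584.9525     4,009.8764      31,867.9483
P = 584.9525; D_Mac = 6.85505 yrs; D_mod = 6.30929 yrs; C = 46.15025.
Duration effect: -6.30929 × (-0.011) = +0.069402
Convexity effect: 0.5 × 46.15025 × (-0.011)² = +0.0027921
ΔP/P ≈ +0.069402 + 0.0027921 = +0.072194 = +7.2194%.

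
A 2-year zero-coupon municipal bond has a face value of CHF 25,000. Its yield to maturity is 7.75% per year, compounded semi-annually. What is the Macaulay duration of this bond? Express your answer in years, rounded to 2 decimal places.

A zero-coupon bond has a single cash flow at maturity, so its Macaulay duration equals its maturity: 2 years.
(Equivalently: 4 semi-annual periods ÷ 2 = 2 years.)

2.00 years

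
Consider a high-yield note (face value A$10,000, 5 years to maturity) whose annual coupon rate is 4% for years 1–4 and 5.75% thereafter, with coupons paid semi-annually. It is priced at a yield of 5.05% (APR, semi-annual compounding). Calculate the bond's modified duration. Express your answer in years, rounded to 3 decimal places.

Periodic yield y = 0.02525. First find Macaulay duration:
  t   CF        PV=CF/(1+0.02525)^t    t·PV
  1       200.00       195.0744       195.0744
  2       200.00       190.2701       380.5401
  3       200.00       185.5841       556.7522
  4       200.00       181.0135       724.0539
  5       200.00       176.5554       882.7772
  6       200.00       172.2072     1,033.2433
  7       200.00       167.9661     1,175.7625
  8       200.00       163.8294     1,310.6350
  9       287.50       229.7047     2,067.3421
  10   10,287.50     8,017.0034    80,170.0342
  Σ                  9,679.2081    88,496.2147
P = 9,679.2081; Macaulay duration = 88,496.2147 / 9,679.2081 = 9.14292 half-year periods = 4.57146 years.
Modified duration = D_Mac / (1 + y) = 4.57146 / 1.02525 = 4.45887 years.

4.459 years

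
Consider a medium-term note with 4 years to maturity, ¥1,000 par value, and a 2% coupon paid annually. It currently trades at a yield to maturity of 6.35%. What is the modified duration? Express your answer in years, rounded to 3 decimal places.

Periodic yield y = 0.0635. First find Macaulay duration:
  t   CF        PV=CF/(1+0.0635)^t    t·PV
  1        20.00        18.8058        18.8058
  2        20.00        17.6830        35.3659
  3        20.00        16.6271        49.8814
  4     1,020.00       797.3522     3,189.4088
  Σ                    850.4681     3,293.4620
P = 850.4681; Macaulay duration = 3,293.4620 / 850.4681 = 3.87253 years.
Modified duration = D_Mac / (1 + y) = 3.87253 / 1.0635 = 3.64131 years.

3.641 years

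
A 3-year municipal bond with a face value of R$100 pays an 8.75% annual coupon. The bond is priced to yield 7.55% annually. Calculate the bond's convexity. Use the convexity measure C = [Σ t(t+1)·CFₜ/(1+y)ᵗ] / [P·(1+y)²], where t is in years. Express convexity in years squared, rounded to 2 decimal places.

With y = 0.0755:
  t   CF        PV=CF/(1+0.0755)^t    t·PV        t(t+1)·PV
  1         8.75         8.1358         8.1358          16.2715
  2         8.75         7.5646        15.1292          45.3877
  3       108.75        87.4174       262.2523       1,049.0091
  Σ                    103.1178       285.5173       1,110.6684
P = 103.1178.
Convexity = Σ t(t+1)·PV / [P·(1+y)²] = 1,110.6684 / (103.1178 × 1.156700) = 9.31172.

9.31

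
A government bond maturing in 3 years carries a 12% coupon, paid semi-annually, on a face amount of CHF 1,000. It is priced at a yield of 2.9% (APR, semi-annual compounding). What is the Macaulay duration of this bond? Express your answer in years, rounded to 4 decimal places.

2.6545 years

Periodic yield y = 0.0145. Discount each cash flow and weight by its period:
  t   CF        PV=CF/(1+0.0145)^t    t·PV
  1        60.00        59.1424        59.1424
  2        60.00        58.2971       116.5943
  3        60.00        57.4639       172.3917
  4        60.00        56.6426       226.5703
  5        60.00        55.8330       279.1650
  6     1,060.00       972.2849     5,833.7096
  Σ                  1,259.6640     6,687.5734
Price P = Σ PV = 1,259.6640.
Macaulay duration = Σ(t·PV) / P = 6,687.5734 / 1,259.6640 = 5.30901 half-year periods.
In years: 5.30901 / 2 = 2.65451 years.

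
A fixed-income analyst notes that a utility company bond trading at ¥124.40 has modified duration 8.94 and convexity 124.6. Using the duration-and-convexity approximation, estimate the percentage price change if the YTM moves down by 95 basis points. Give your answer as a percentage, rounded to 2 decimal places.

+9.06%

Duration effect: -D_mod·Δy = -8.94 × (-0.0095) = +0.084930
Convexity effect: ½·C·(Δy)² = 0.5 × 124.6 × (-0.0095)² = +0.005622575
ΔP/P ≈ +0.084930 + 0.005622575 = +0.090552575
= +9.0552575%.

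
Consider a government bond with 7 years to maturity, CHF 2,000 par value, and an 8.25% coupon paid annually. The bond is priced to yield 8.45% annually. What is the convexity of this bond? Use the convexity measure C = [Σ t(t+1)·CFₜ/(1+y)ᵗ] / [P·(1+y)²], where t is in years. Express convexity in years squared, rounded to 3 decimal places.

34.944

With y = 0.0845:
  t   CF        PV=CF/(1+0.0845)^t    t·PV        t(t+1)·PV
  1       165.00       152.1438       152.1438         304.2877
  2       165.00       140.2894       280.5788         841.7363
  3       165.00       129.3586       388.0758       1,552.3031
  4       165.00       119.2795       477.1179       2,385.5895
  5       165.00       109.9857       549.9284       3,299.5705
  6       165.00       101.4160       608.4962       4,259.4733
  7     2,165.00     1,227.0182     8,589.1274      68,713.0195
  Σ                  1,979.4912    11,045.4683      81,355.9799
P = 1,979.4912.
Convexity = Σ t(t+1)·PV / [P·(1+y)²] = 81,355.9799 / (1,979.4912 × 1.176140) = 34.94434.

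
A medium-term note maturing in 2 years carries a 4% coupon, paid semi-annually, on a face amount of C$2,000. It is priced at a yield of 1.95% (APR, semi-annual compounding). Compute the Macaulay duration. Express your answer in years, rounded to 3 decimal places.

1.943 years

Periodic yield y = 0.00975. Discount each cash flow and weight by its period:
  t   CF        PV=CF/(1+0.00975)^t    t·PV
  1        40.00        39.6138        39.6138
  2        40.00        39.2313        78.4625
  3        40.00        38.8524       116.5573
  4     2,040.00     1,962.3421     7,849.3684
  Σ                  2,080.0396     8,084.0020
Price P = Σ PV = 2,080.0396.
Macaulay duration = Σ(t·PV) / P = 8,084.0020 / 2,080.0396 = 3.88647 half-year periods.
In years: 3.88647 / 2 = 1.94323 years.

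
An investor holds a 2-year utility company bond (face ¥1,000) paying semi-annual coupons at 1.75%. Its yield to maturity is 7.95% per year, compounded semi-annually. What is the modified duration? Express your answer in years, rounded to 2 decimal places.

Periodic yield y = 0.03975. First find Macaulay duration:
  t   CF        PV=CF/(1+0.03975)^t    t·PV
  1         8.75         8.4155         8.4155
  2         8.75         8.0938        16.1875
  3         8.75         7.7843        23.3530
  4     1,008.75       863.1133     3,452.4534
  Σ                    887.4069     3,500.4094
P = 887.4069; Macaulay duration = 3,500.4094 / 887.4069 = 3.94454 half-year periods = 1.97227 years.
Modified duration = D_Mac / (1 + y) = 1.97227 / 1.03975 = 1.89687 years.

1.90 years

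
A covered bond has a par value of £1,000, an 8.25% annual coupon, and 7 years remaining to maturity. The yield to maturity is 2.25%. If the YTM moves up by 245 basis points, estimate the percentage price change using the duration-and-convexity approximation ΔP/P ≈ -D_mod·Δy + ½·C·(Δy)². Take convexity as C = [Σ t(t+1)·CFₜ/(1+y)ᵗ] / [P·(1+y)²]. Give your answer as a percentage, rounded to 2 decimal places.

-12.70%

With y = 0.0225:
  t   CF        PV=CF/(1+0.0225)^t    t·PV        t(t+1)·PV
  1        82.50        80.6846        80.6846         161.3692
  2        82.50        78.9091       157.8183         473.4548
  3        82.50        77.1728       231.5183         926.0730
  4        82.50        75.4746       301.8983       1,509.4915
  5        82.50        73.8138       369.0688       2,214.4130
  6        82.50        72.1895       433.1370       3,031.9591
  7     1,082.50       926.3704     6,484.5931      51,876.7446
  Σ                  1,384.6148     8,058.7184      60,193.5053
P = 1,384.6148; D_Mac = 5.82019 yrs; D_mod = 5.69212 yrs; C = 41.58091.
Duration effect: -5.69212 × (+0.0245) = -0.139457
Convexity effect: 0.5 × 41.58091 × (0.0245)² = +0.0124795
ΔP/P ≈ -0.139457 + 0.0124795 = -0.126977 = -12.6977%.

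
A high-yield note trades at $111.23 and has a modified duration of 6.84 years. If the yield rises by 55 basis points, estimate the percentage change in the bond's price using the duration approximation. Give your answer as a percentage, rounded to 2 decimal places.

Duration approximation: ΔP/P ≈ -D_mod · Δy = -6.84 × (+0.0055) = -0.037620.
As a percentage: -3.7620%.

-3.76%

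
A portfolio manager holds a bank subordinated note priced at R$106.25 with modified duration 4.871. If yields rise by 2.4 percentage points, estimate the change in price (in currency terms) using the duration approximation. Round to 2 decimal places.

Duration approximation: ΔP/P ≈ -D_mod · Δy = -4.871 × (+0.024) = -0.116904.
ΔP ≈ 106.25 × (-0.116904) = -12.42105.

-R$12.42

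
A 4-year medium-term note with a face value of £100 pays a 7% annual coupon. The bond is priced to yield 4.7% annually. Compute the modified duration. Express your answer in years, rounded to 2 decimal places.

3.48 years

Periodic yield y = 0.047. First find Macaulay duration:
  t   CF        PV=CF/(1+0.047)^t    t·PV
  1         7.00         6.6858         6.6858
  2         7.00         6.3856        12.7713
  3         7.00         6.0990        18.2970
  4       107.00        89.0424       356.1698
  Σ                    108.2128       393.9238
P = 108.2128; Macaulay duration = 393.9238 / 108.2128 = 3.64027 years.
Modified duration = D_Mac / (1 + y) = 3.64027 / 1.047 = 3.47686 years.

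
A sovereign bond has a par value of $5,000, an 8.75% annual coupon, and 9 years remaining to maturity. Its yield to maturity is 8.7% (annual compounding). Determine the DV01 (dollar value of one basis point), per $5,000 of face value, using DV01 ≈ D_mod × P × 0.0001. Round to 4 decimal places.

$3.0407

Periodic yield y = 0.087.
  t   CF        PV=CF/(1+0.087)^t    t·PV
  1       437.50       402.4839       402.4839
  2       437.50       370.2704       740.5408
  3       437.50       340.6351     1,021.9054
  4       437.50       313.3718     1,253.4871
  5       437.50       288.2905     1,441.4525
  6       437.50       265.2167     1,591.2999
  7       437.50       243.9896     1,707.9269
  8       437.50       224.4614     1,795.6914
  9     5,437.50     2,566.4533    23,098.0801
  Σ                  5,015.1727    33,052.8679
P = 5,015.1727; D_Mac = 6.59057 yrs; D_mod = 6.06309 yrs.
DV01 ≈ 6.06309 × 5,015.1727 × 0.0001 = 3.040742.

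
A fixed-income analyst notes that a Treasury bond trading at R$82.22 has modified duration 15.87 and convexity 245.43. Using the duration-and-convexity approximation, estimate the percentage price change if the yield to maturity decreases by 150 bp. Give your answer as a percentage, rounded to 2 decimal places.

Duration effect: -D_mod·Δy = -15.87 × (-0.015) = +0.238050
Convexity effect: ½·C·(Δy)² = 0.5 × 245.43 × (-0.015)² = +0.027610875
ΔP/P ≈ +0.238050 + 0.027610875 = +0.265660875
= +26.5660875%.

+26.57%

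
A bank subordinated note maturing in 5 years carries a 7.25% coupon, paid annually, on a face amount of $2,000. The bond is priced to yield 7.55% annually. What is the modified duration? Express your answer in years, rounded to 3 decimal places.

4.058 years

Periodic yield y = 0.0755. First find Macaulay duration:
  t   CF        PV=CF/(1+0.0755)^t    t·PV
  1       145.00       134.8210       134.8210
  2       145.00       125.3566       250.7132
  3       145.00       116.5566       349.6697
  4       145.00       108.3743       433.4972
  5     2,145.00     1,490.6484     7,453.2421
  Σ                  1,975.7569     8,621.9432
P = 1,975.7569; Macaulay duration = 8,621.9432 / 1,975.7569 = 4.36387 years.
Modified duration = D_Mac / (1 + y) = 4.36387 / 1.0755 = 4.05753 years.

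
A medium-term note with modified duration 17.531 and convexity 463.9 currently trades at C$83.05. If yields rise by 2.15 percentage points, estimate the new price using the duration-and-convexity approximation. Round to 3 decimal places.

C$60.652

Duration effect: -D_mod·Δy = -17.531 × (+0.0215) = -0.3769165
Convexity effect: ½·C·(Δy)² = 0.5 × 463.9 × (0.0215)² = +0.1072188875
ΔP/P ≈ -0.3769165 + 0.1072188875 = -0.2696976125
New price ≈ 83.05 × (1 - 0.2696976125) = 60.651613281875.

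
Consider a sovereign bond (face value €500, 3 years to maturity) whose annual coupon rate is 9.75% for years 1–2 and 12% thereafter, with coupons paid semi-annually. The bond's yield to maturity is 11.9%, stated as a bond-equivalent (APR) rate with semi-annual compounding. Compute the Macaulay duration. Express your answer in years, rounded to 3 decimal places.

2.663 years

Periodic yield y = 0.0595. Discount each cash flow and weight by its period:
  t   CF        PV=CF/(1+0.0595)^t    t·PV
  1       24.375        23.0061        23.0061
  2       24.375        21.7141        43.4283
  3       24.375        20.4947        61.4841
  4       24.375        19.3438        77.3750
  5       30.000        22.4707       112.3535
  6      530.000       374.6883     2,248.1297
  Σ                    481.7177     2,565.7767
Price P = Σ PV = 481.7177.
Macaulay duration = Σ(t·PV) / P = 2,565.7767 / 481.7177 = 5.32631 half-year periods.
In years: 5.32631 / 2 = 2.66315 years.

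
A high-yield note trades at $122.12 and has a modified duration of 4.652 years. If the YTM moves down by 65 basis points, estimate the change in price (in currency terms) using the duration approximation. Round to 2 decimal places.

+$3.69

Duration approximation: ΔP/P ≈ -D_mod · Δy = -4.652 × (-0.0065) = +0.030238.
ΔP ≈ 122.12 × (+0.030238) = +3.69266456.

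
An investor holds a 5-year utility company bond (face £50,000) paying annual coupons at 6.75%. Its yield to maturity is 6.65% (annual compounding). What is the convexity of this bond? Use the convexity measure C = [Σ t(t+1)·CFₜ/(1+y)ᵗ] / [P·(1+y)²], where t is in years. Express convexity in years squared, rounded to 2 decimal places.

22.24

With y = 0.0665:
  t   CF        PV=CF/(1+0.0665)^t    t·PV        t(t+1)·PV
  1     3,375.00     3,164.5570     3,164.5570       6,329.1139
  2     3,375.00     2,967.2358     5,934.4716      17,803.4147
  3     3,375.00     2,782.2183     8,346.6548      33,386.6192
  4     3,375.00     2,608.7372    10,434.9490      52,174.7448
  5    53,375.00    38,684.1973   193,420.9863   1,160,525.9176
  Σ                 50,206.9455   221,301.6186   1,270,219.8102
P = 50,206.9455.
Convexity = Σ t(t+1)·PV / [P·(1+y)²] = 1,270,219.8102 / (50,206.9455 × 1.137422) = 22.24300.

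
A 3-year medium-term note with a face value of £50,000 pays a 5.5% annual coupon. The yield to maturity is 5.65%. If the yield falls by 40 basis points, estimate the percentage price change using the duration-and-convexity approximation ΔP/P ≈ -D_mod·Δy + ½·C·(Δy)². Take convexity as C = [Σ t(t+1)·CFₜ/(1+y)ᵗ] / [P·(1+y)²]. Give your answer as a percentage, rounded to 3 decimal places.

With y = 0.0565:
  t   CF        PV=CF/(1+0.0565)^t    t·PV        t(t+1)·PV
  1     2,750.00     2,602.9342     2,602.9342       5,205.8684
  2     2,750.00     2,463.7333     4,927.4666      14,782.3997
  3    52,750.00    44,731.5513   134,194.6539     536,778.6155
  Σ                 49,798.2188   141,725.0547     556,766.8837
P = 49,798.2188; D_Mac = 2.84599 yrs; D_mod = 2.69379 yrs; C = 10.01661.
Duration effect: -2.69379 × (-0.004) = +0.010775
Convexity effect: 0.5 × 10.01661 × (-0.004)² = +0.0000801
ΔP/P ≈ +0.010775 + 0.0000801 = +0.010855 = +1.0855%.

+1.086%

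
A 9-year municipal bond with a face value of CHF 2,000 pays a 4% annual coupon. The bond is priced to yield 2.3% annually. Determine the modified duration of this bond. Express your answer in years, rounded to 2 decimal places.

Periodic yield y = 0.023. First find Macaulay duration:
  t   CF        PV=CF/(1+0.023)^t    t·PV
  1        80.00        78.2014        78.2014
  2        80.00        76.4432       152.8864
  3        80.00        74.7245       224.1735
  4        80.00        73.0445       292.1780
  5        80.00        71.4022       357.0112
  6        80.00        69.7969       418.7814
  7        80.00        68.2277       477.5937
  8        80.00        66.6937       533.5497
  9     2,080.00     1,695.0505    15,255.4542
  Σ                  2,273.5845    17,789.8294
P = 2,273.5845; Macaulay duration = 17,789.8294 / 2,273.5845 = 7.82457 years.
Modified duration = D_Mac / (1 + y) = 7.82457 / 1.023 = 7.64865 years.

7.65 years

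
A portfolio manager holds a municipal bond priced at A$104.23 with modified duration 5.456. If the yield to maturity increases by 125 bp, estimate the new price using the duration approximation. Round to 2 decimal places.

Duration approximation: ΔP/P ≈ -D_mod · Δy = -5.456 × (+0.0125) = -0.068200.
New price ≈ 104.23 × (1 - 0.068200) = 97.121514.

A$97.12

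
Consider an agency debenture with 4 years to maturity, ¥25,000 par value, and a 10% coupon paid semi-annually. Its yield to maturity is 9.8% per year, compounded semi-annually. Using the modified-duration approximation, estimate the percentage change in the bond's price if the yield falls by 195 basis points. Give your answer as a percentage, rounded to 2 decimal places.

Periodic yield y = 0.049. Modified duration first:
  t   CF        PV=CF/(1+0.049)^t    t·PV
  1     1,250.00     1,191.6111     1,191.6111
  2     1,250.00     1,135.9495     2,271.8991
  3     1,250.00     1,082.8880     3,248.6641
  4     1,250.00     1,032.3051     4,129.2203
  5     1,250.00       984.0849     4,920.4245
  6     1,250.00       938.1172     5,628.7030
  7     1,250.00       894.2966     6,260.0764
  8    26,250.00    17,902.9831   143,223.8650
  Σ                 25,162.2355   170,874.4634
P = 25,162.2355; D_Mac = 6.79091 half-year periods = 3.39545 yrs; D_mod = 3.39545/(1+0.049) = 3.23685 yrs.
ΔP/P ≈ -D_mod · Δy = -3.23685 × (-0.0195) = +0.063119 = +6.3119%.

+6.31%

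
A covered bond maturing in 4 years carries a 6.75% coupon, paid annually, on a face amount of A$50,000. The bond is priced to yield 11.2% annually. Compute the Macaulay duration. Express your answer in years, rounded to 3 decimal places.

3.605 years

Periodic yield y = 0.112. Discount each cash flow and weight by its year:
  t   CF        PV=CF/(1+0.112)^t    t·PV
  1     3,375.00     3,035.0719     3,035.0719
  2     3,375.00     2,729.3812     5,458.7625
  3     3,375.00     2,454.4795     7,363.4386
  4    53,375.00    34,907.4994   139,629.9975
  Σ                 43,126.4321   155,487.2706
Price P = Σ PV = 43,126.4321.
Macaulay duration = Σ(t·PV) / P = 155,487.2706 / 43,126.4321 = 3.60538 years.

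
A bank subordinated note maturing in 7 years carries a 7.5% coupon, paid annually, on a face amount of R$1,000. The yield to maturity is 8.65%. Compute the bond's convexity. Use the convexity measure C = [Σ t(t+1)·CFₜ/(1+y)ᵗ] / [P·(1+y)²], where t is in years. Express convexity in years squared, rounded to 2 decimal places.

35.43

With y = 0.0865:
  t   CF        PV=CF/(1+0.0865)^t    t·PV        t(t+1)·PV
  1        75.00        69.0290        69.0290         138.0580
  2        75.00        63.5334       127.0667         381.2001
  3        75.00        58.4752       175.4257         701.7030
  4        75.00        53.8198       215.2793       1,076.3966
  5        75.00        49.5351       247.6753       1,486.0515
  6        75.00        45.5914       273.5484       1,914.8386
  7     1,075.00       601.4511     4,210.1580      33,681.2636
  Σ                    941.4350     5,318.1824      39,379.5115
P = 941.4350.
Convexity = Σ t(t+1)·PV / [P·(1+y)²] = 39,379.5115 / (941.4350 × 1.180482) = 35.43403.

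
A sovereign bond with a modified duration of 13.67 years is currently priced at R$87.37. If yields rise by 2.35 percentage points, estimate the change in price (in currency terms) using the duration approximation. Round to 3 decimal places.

Duration approximation: ΔP/P ≈ -D_mod · Δy = -13.67 × (+0.0235) = -0.321245.
ΔP ≈ 87.37 × (-0.321245) = -28.06717565.

-R$28.067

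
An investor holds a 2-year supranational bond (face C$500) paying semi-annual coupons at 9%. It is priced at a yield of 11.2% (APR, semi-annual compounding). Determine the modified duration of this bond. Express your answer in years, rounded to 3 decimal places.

1.772 years

Periodic yield y = 0.056. First find Macaulay duration:
  t   CF        PV=CF/(1+0.056)^t    t·PV
  1        22.50        21.3068        21.3068
  2        22.50        20.1769        40.3538
  3        22.50        19.1069        57.3208
  4       522.50       420.1754     1,680.7016
  Σ                    480.7661     1,799.6830
P = 480.7661; Macaulay duration = 1,799.6830 / 480.7661 = 3.74337 half-year periods = 1.87168 years.
Modified duration = D_Mac / (1 + y) = 1.87168 / 1.056 = 1.77243 years.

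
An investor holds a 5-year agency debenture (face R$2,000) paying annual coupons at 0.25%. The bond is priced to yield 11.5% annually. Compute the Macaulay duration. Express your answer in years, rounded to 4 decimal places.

4.9657 years

Periodic yield y = 0.115. Discount each cash flow and weight by its year:
  t   CF        PV=CF/(1+0.115)^t    t·PV
  1         5.00         4.4843         4.4843
  2         5.00         4.0218         8.0436
  3         5.00         3.6070        10.8210
  4         5.00         3.2350        12.9399
  5     2,005.00     1,163.4294     5,817.1471
  Σ                  1,178.7775     5,853.4358
Price P = Σ PV = 1,178.7775.
Macaulay duration = Σ(t·PV) / P = 5,853.4358 / 1,178.7775 = 4.96568 years.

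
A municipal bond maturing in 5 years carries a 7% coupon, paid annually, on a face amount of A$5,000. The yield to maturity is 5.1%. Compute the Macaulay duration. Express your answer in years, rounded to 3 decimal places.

Periodic yield y = 0.051. Discount each cash flow and weight by its year:
  t   CF        PV=CF/(1+0.051)^t    t·PV
  1       350.00       333.0162       333.0162
  2       350.00       316.8565       633.7130
  3       350.00       301.4810       904.4429
  4       350.00       286.8515     1,147.4061
  5     5,350.00     4,171.9606    20,859.8032
  Σ                  5,410.1658    23,878.3814
Price P = Σ PV = 5,410.1658.
Macaulay duration = Σ(t·PV) / P = 23,878.3814 / 5,410.1658 = 4.41361 years.

4.414 years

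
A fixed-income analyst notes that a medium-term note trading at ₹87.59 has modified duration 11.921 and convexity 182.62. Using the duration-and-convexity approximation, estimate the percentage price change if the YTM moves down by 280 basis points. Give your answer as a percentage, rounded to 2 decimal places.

Duration effect: -D_mod·Δy = -11.921 × (-0.028) = +0.333788
Convexity effect: ½·C·(Δy)² = 0.5 × 182.62 × (-0.028)² = +0.07158704
ΔP/P ≈ +0.333788 + 0.07158704 = +0.40537504
= +40.537504%.

+40.54%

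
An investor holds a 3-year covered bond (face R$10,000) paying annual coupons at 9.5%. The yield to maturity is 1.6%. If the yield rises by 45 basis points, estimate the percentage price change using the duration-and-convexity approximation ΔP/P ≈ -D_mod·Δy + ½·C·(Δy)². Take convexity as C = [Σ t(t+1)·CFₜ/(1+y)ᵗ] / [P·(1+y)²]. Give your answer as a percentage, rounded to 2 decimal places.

-1.22%

With y = 0.016:
  t   CF        PV=CF/(1+0.016)^t    t·PV        t(t+1)·PV
  1       950.00       935.0394       935.0394       1,870.0787
  2       950.00       920.3143     1,840.6287       5,521.8860
  3    10,950.00    10,440.7812    31,322.3436     125,289.3746
  Σ                 12,296.1349    34,098.0117     132,681.3394
P = 12,296.1349; D_Mac = 2.77307 yrs; D_mod = 2.72940 yrs; C = 10.45331.
Duration effect: -2.72940 × (+0.0045) = -0.012282
Convexity effect: 0.5 × 10.45331 × (0.0045)² = +0.0001058
ΔP/P ≈ -0.012282 + 0.0001058 = -0.012176 = -1.2176%.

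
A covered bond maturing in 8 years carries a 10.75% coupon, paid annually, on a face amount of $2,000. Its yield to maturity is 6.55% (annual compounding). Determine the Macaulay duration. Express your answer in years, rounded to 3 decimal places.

Periodic yield y = 0.0655. Discount each cash flow and weight by its year:
  t   CF        PV=CF/(1+0.0655)^t    t·PV
  1       215.00       201.7832       201.7832
  2       215.00       189.3789       378.7578
  3       215.00       177.7371       533.2113
  4       215.00       166.8110       667.2439
  5       215.00       156.5565       782.7827
  6       215.00       146.9325       881.5947
  7       215.00       137.9000       965.3000
  8     2,215.00     1,333.3559    10,666.8475
  Σ                  2,510.4551    15,077.5211
Price P = Σ PV = 2,510.4551.
Macaulay duration = Σ(t·PV) / P = 15,077.5211 / 2,510.4551 = 6.00589 years.

6.006 years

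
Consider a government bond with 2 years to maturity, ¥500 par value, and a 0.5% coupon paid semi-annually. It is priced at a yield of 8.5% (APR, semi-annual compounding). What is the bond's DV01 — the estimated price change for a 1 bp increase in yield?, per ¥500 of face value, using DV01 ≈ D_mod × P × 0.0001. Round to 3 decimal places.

Periodic yield y = 0.0425.
  t   CF        PV=CF/(1+0.0425)^t    t·PV
  1         1.25         1.1990         1.1990
  2         1.25         1.1502         2.3003
  3         1.25         1.1033         3.3098
  4       501.25       424.3753     1,697.5013
  Σ                    427.8278     1,704.3105
P = 427.8278; D_Mac = 3.98364 half-year periods = 1.99182 yrs; D_mod = 1.91062 yrs.
DV01 ≈ 1.91062 × 427.8278 × 0.0001 = 0.081742.

¥0.082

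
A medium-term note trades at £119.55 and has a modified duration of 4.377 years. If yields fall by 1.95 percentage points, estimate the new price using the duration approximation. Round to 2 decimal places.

£129.75

Duration approximation: ΔP/P ≈ -D_mod · Δy = -4.377 × (-0.0195) = +0.0853515.
New price ≈ 119.55 × (1 + 0.0853515) = 129.753771825.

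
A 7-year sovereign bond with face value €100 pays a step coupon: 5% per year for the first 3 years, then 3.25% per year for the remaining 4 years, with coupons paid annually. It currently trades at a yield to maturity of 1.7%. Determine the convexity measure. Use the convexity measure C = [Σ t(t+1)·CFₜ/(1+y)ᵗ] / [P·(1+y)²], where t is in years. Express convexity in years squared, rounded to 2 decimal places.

With y = 0.017:
  t   CF        PV=CF/(1+0.017)^t    t·PV        t(t+1)·PV
  1         5.00         4.9164         4.9164           9.8328
  2         5.00         4.8342         9.6685          29.0054
  3         5.00         4.7534        14.2603          57.0412
  4         3.25         3.0381        12.1523          60.7616
  5         3.25         2.9873        14.9365          89.6189
  6         3.25         2.9374        17.6242         123.3693
  7       103.25        91.7579       642.3052       5,138.4415
  Σ                    115.2247       715.8634       5,508.0708
P = 115.2247.
Convexity = Σ t(t+1)·PV / [P·(1+y)²] = 5,508.0708 / (115.2247 × 1.034289) = 46.21809.

46.22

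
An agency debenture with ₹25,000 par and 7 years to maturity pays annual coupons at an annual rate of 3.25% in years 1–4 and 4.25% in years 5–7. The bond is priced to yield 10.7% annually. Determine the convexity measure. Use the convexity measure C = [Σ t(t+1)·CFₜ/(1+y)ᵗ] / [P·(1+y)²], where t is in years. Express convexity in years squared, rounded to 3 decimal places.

With y = 0.107:
  t   CF        PV=CF/(1+0.107)^t    t·PV        t(t+1)·PV
  1       812.50       733.9657       733.9657       1,467.9313
  2       812.50       663.0223     1,326.0446       3,978.1337
  3       812.50       598.9361     1,796.8084       7,187.2335
  4       812.50       541.0444     2,164.1775      10,820.8875
  5     1,062.50       639.1324     3,195.6620      19,173.9720
  6     1,062.50       577.3554     3,464.1323      24,248.9258
  7    26,062.50    12,793.3042    89,553.1293     716,425.0343
  Σ                 16,546.7604   102,233.9197     783,302.1182
P = 16,546.7604.
Convexity = Σ t(t+1)·PV / [P·(1+y)²] = 783,302.1182 / (16,546.7604 × 1.225449) = 38.62968.

38.630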